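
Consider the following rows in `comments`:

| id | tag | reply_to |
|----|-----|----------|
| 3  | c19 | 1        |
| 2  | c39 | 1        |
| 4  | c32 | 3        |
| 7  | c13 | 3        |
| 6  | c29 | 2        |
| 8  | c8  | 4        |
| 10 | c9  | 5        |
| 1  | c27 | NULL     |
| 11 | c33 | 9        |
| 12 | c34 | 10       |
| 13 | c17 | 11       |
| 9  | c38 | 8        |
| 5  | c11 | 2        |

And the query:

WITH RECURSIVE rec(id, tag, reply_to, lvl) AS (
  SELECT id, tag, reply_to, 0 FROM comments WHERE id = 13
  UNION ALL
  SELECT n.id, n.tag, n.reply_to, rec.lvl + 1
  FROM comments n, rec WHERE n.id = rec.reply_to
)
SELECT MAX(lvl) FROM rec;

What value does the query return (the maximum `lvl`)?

6

Base: id=13 (c17), reply_to=11, lvl 0.
Iteration 1: join on id=11 -> c33 (id 11, reply_to=9, lvl 1).
Iteration 2: join on id=9 -> c38 (id 9, reply_to=8, lvl 2).
Iteration 3: join on id=8 -> c8 (id 8, reply_to=4, lvl 3).
Iteration 4: join on id=4 -> c32 (id 4, reply_to=3, lvl 4).
Iteration 5: join on id=3 -> c19 (id 3, reply_to=1, lvl 5).
Iteration 6: join on id=1 -> c27 (id 1, reply_to=NULL, lvl 6).
Iteration 7: reply_to is NULL; no match; recursion stops.
lvl values: 0, 1, 2, 3, 4, 5, 6; the maximum is 6.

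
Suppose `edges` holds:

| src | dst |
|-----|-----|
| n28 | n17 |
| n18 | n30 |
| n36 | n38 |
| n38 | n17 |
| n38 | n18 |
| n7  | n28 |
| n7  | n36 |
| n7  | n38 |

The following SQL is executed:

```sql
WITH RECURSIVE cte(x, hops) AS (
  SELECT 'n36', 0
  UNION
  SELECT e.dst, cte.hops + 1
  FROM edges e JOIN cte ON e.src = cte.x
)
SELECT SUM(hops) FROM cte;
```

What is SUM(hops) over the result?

8

Base: (n36, hops=0).
Iteration 1: edges from {n36} -> (n38, hops=1).
Iteration 2: edges from {n38} -> (n17, hops=2), (n18, hops=2).
Iteration 3: edges from {n17,n18} -> (n30, hops=3).
Iteration 4: no outgoing edges from {n30}; recursion stops.
SUM(hops) = 0 + 1 + 2 + 2 + 3 = 8.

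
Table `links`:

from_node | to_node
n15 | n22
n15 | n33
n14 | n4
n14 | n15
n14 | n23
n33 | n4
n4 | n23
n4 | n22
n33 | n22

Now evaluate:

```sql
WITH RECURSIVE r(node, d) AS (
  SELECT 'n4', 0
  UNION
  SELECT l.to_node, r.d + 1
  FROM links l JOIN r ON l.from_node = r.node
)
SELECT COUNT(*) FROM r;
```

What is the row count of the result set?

Base: (n4, d=0).
Iteration 1: edges from {n4} -> (n22, d=1), (n23, d=1).
Iteration 2: no outgoing edges from {n22,n23}; recursion stops.
Total rows emitted: 3.

3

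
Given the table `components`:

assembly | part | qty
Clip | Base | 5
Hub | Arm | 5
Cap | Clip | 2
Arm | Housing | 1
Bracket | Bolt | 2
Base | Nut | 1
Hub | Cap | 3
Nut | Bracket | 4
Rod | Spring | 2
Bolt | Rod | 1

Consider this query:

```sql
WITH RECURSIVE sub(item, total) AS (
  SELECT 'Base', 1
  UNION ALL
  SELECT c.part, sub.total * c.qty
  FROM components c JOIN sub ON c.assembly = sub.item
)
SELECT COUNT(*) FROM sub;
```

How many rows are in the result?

Base: (Base, total=1).
Iteration 1: components of {Base} -> Nut = 1*1 = 1.
Iteration 2: components of {Nut} -> Bracket = 1*4 = 4.
Iteration 3: components of {Bracket} -> Bolt = 4*2 = 8.
Iteration 4: components of {Bolt} -> Rod = 8*1 = 8.
Iteration 5: components of {Rod} -> Spring = 8*2 = 16.
Iteration 6: no further components; recursion stops.
Total rows emitted: 6.

6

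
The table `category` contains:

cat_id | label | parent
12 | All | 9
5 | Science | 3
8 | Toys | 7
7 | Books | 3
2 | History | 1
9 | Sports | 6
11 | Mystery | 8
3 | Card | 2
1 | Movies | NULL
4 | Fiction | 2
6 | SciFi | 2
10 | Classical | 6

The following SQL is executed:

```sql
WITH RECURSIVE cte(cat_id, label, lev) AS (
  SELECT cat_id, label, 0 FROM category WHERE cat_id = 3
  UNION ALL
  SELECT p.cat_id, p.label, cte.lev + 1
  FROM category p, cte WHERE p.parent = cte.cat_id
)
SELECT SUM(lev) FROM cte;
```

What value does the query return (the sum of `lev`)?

Base: cat_id=3 (Card) at lev 0.
Iteration 1: rows with parent in {3} -> Science (id 5, lev 1), Books (id 7, lev 1).
Iteration 2: rows with parent in {5,7} -> Toys (id 8, lev 2).
Iteration 3: rows with parent in {8} -> Mystery (id 11, lev 3).
Iteration 4: no rows with parent in {11}; recursion stops.
SUM(lev) = 0 + 1 + 1 + 2 + 3 = 7.

7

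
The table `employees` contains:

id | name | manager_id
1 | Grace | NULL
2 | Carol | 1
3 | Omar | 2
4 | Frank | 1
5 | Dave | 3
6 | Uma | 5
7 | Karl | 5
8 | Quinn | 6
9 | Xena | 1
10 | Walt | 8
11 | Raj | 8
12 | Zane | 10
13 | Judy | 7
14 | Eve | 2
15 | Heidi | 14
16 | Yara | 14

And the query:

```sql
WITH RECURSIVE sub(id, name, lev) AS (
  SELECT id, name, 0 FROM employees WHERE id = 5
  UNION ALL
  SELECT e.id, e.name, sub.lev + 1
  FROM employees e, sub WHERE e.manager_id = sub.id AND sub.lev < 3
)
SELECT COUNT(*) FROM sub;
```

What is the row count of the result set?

Base: id=5 (Dave) at lev 0.
Iteration 1: rows with manager_id in {5} -> Uma (id 6, lev 1), Karl (id 7, lev 1).
Iteration 2: rows with manager_id in {6,7} -> Quinn (id 8, lev 2), Judy (id 13, lev 2).
Iteration 3: rows with manager_id in {8,13} -> Walt (id 10, lev 3), Raj (id 11, lev 3).
Iteration 4: lev < 3 fails for all current rows; recursion stops.
Total rows emitted: 7.

7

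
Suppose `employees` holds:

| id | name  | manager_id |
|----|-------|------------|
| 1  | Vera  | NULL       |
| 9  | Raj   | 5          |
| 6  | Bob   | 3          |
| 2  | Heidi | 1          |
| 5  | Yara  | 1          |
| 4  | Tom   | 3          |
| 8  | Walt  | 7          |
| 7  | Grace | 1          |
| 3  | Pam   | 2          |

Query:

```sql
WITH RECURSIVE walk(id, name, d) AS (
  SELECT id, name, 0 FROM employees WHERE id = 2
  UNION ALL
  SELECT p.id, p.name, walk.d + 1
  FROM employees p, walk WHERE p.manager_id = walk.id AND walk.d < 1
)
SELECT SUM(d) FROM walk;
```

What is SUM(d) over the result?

Base: id=2 (Heidi) at d 0.
Iteration 1: rows with manager_id in {2} -> Pam (id 3, d 1).
Iteration 2: d < 1 fails for all current rows; recursion stops.
SUM(d) = 0 + 1 = 1.

1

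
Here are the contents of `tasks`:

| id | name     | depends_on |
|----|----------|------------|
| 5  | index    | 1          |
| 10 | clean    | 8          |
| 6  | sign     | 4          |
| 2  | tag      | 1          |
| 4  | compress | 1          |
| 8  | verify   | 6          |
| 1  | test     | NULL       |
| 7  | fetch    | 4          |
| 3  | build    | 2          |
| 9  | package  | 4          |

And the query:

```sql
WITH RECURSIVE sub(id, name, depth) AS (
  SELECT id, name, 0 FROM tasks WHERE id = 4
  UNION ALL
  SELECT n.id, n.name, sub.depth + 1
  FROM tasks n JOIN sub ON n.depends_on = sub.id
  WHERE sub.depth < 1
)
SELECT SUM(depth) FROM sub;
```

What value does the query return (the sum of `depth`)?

3

Base: id=4 (compress) at depth 0.
Iteration 1: rows with depends_on in {4} -> sign (id 6, depth 1), fetch (id 7, depth 1), package (id 9, depth 1).
Iteration 2: depth < 1 fails for all current rows; recursion stops.
SUM(depth) = 0 + 1 + 1 + 1 = 3.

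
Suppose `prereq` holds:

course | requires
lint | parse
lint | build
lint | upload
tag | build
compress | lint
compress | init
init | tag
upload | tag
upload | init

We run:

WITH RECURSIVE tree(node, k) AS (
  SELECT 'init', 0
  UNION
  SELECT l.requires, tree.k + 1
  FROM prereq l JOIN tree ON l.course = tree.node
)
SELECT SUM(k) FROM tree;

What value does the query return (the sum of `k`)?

3

Base: (init, k=0).
Iteration 1: edges from {init} -> (tag, k=1).
Iteration 2: edges from {tag} -> (build, k=2).
Iteration 3: no outgoing edges from {build}; recursion stops.
SUM(k) = 0 + 1 + 2 = 3.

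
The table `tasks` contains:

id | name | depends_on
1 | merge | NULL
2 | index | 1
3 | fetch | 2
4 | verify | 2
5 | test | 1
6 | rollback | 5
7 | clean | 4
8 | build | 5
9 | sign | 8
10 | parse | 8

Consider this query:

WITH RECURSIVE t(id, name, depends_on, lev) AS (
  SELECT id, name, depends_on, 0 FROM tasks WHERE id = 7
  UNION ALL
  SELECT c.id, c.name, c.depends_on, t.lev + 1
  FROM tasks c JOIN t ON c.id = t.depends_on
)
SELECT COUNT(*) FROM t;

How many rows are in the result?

Base: id=7 (clean), depends_on=4, lev 0.
Iteration 1: join on id=4 -> verify (id 4, depends_on=2, lev 1).
Iteration 2: join on id=2 -> index (id 2, depends_on=1, lev 2).
Iteration 3: join on id=1 -> merge (id 1, depends_on=NULL, lev 3).
Iteration 4: depends_on is NULL; no match; recursion stops.
Total rows emitted: 4.

4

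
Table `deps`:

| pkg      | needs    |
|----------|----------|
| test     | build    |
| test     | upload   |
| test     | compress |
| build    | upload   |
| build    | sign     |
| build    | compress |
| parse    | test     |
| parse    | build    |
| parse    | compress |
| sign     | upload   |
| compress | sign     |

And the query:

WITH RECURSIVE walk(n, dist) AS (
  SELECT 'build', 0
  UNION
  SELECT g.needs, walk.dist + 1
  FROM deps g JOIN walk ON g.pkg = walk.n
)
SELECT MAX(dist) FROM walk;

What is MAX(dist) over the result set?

3

Base: (build, dist=0).
Iteration 1: edges from {build} -> (compress, dist=1), (sign, dist=1), (upload, dist=1).
Iteration 2: edges from {compress,sign,upload} -> (sign, dist=2), (upload, dist=2).
Iteration 3: edges from {sign,upload} -> (upload, dist=3).
Iteration 4: no outgoing edges from {upload}; recursion stops.
dist values: 0, 1, 1, 1, 2, 2, 3; the maximum is 3.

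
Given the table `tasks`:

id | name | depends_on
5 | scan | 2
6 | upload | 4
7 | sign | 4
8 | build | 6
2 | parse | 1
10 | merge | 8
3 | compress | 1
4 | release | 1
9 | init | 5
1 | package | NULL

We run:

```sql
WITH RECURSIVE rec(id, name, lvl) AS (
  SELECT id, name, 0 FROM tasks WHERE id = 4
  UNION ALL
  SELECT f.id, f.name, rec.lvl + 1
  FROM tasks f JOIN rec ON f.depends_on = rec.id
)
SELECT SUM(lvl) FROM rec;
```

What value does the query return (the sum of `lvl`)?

7

Base: id=4 (release) at lvl 0.
Iteration 1: rows with depends_on in {4} -> upload (id 6, lvl 1), sign (id 7, lvl 1).
Iteration 2: rows with depends_on in {6,7} -> build (id 8, lvl 2).
Iteration 3: rows with depends_on in {8} -> merge (id 10, lvl 3).
Iteration 4: no rows with depends_on in {10}; recursion stops.
SUM(lvl) = 0 + 1 + 1 + 2 + 3 = 7.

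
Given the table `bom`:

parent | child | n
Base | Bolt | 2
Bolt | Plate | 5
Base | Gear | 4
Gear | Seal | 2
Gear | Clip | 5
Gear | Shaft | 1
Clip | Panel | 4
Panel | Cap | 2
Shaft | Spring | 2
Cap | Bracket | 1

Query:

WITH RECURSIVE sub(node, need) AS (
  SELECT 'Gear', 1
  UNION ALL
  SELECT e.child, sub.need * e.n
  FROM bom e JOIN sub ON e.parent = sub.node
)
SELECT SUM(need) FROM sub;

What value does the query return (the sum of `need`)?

111

Base: (Gear, need=1).
Iteration 1: components of {Gear} -> Clip = 1*5 = 5, Seal = 1*2 = 2, Shaft = 1*1 = 1.
Iteration 2: components of {Clip,Seal,Shaft} -> Panel = 5*4 = 20, Spring = 1*2 = 2.
Iteration 3: components of {Panel,Spring} -> Cap = 20*2 = 40.
Iteration 4: components of {Cap} -> Bracket = 40*1 = 40.
Iteration 5: no further components; recursion stops.
SUM(need) = 1 + 2 + 5 + 1 + 20 + 2 + 40 + 40 = 111.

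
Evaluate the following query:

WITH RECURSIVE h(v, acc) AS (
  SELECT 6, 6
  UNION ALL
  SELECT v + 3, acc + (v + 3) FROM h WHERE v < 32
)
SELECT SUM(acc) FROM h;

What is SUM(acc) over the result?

Base: v=6, acc=6.
Iteration 1: 6 < 32 holds -> v = 6 + 3 = 9, acc = 6 + 9 = 15.
Iteration 2: 9 < 32 holds -> v = 9 + 3 = 12, acc = 15 + 12 = 27.
Iteration 3: 12 < 32 holds -> v = 12 + 3 = 15, acc = 27 + 15 = 42.
Iteration 4: 15 < 32 holds -> v = 15 + 3 = 18, acc = 42 + 18 = 60.
Iteration 5: 18 < 32 holds -> v = 18 + 3 = 21, acc = 60 + 21 = 81.
Iteration 6: 21 < 32 holds -> v = 21 + 3 = 24, acc = 81 + 24 = 105.
Iteration 7: 24 < 32 holds -> v = 24 + 3 = 27, acc = 105 + 27 = 132.
Iteration 8: 27 < 32 holds -> v = 27 + 3 = 30, acc = 132 + 30 = 162.
Iteration 9: 30 < 32 holds -> v = 30 + 3 = 33, acc = 162 + 33 = 195.
Iteration 10: 33 < 32 fails; recursion stops.
SUM(acc) = 6 + 15 + 27 + 42 + 60 + 81 + 105 + 132 + 162 + 195 = 825.

825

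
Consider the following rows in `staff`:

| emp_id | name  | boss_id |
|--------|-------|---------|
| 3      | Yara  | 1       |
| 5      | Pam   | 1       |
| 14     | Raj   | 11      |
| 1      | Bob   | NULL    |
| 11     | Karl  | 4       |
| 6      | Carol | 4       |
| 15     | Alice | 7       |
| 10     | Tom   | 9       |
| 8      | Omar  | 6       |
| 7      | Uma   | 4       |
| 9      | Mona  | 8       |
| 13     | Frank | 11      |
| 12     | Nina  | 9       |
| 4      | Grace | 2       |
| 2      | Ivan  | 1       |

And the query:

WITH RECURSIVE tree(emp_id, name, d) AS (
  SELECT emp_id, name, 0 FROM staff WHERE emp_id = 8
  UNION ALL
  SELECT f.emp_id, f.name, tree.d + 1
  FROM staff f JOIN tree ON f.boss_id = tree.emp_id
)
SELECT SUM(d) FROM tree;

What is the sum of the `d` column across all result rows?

5

Base: emp_id=8 (Omar) at d 0.
Iteration 1: rows with boss_id in {8} -> Mona (id 9, d 1).
Iteration 2: rows with boss_id in {9} -> Tom (id 10, d 2), Nina (id 12, d 2).
Iteration 3: no rows with boss_id in {10,12}; recursion stops.
SUM(d) = 0 + 1 + 2 + 2 = 5.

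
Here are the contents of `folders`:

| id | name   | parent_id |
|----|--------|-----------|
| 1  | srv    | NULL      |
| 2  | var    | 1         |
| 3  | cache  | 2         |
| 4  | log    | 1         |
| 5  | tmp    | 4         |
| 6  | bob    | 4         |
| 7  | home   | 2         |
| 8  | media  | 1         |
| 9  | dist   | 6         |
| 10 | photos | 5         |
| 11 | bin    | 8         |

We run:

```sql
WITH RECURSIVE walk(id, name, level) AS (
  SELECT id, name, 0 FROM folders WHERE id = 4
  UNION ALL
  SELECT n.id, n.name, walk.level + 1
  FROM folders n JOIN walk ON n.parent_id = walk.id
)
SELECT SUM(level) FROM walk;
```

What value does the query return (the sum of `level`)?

6

Base: id=4 (log) at level 0.
Iteration 1: rows with parent_id in {4} -> tmp (id 5, level 1), bob (id 6, level 1).
Iteration 2: rows with parent_id in {5,6} -> dist (id 9, level 2), photos (id 10, level 2).
Iteration 3: no rows with parent_id in {9,10}; recursion stops.
SUM(level) = 0 + 1 + 1 + 2 + 2 = 6.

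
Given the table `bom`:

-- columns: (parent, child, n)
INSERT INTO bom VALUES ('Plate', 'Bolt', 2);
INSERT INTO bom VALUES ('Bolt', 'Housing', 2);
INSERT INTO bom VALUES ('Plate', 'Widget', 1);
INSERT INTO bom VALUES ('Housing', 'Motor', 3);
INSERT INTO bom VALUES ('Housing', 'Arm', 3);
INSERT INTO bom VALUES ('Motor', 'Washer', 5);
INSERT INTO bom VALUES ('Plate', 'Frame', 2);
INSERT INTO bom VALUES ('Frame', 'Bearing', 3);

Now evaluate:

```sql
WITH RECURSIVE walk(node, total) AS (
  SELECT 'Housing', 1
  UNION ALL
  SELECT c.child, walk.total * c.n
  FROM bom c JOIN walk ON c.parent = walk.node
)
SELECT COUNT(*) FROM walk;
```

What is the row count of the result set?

4

Base: (Housing, total=1).
Iteration 1: components of {Housing} -> Arm = 1*3 = 3, Motor = 1*3 = 3.
Iteration 2: components of {Arm,Motor} -> Washer = 3*5 = 15.
Iteration 3: no further components; recursion stops.
Total rows emitted: 4.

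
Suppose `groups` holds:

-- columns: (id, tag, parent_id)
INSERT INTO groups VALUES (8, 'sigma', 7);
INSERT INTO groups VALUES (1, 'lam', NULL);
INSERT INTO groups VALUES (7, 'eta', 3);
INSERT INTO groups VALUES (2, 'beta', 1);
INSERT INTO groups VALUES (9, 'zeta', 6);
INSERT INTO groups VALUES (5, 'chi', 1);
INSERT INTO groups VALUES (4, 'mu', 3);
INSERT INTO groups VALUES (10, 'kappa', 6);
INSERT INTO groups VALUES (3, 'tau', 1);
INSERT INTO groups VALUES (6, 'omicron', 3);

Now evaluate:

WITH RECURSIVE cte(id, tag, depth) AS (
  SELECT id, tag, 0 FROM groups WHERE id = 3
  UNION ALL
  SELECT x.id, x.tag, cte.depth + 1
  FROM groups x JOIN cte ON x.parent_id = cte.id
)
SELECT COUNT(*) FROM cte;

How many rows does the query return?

7

Base: id=3 (tau) at depth 0.
Iteration 1: rows with parent_id in {3} -> mu (id 4, depth 1), omicron (id 6, depth 1), eta (id 7, depth 1).
Iteration 2: rows with parent_id in {4,6,7} -> sigma (id 8, depth 2), zeta (id 9, depth 2), kappa (id 10, depth 2).
Iteration 3: no rows with parent_id in {8,9,10}; recursion stops.
Total rows emitted: 7.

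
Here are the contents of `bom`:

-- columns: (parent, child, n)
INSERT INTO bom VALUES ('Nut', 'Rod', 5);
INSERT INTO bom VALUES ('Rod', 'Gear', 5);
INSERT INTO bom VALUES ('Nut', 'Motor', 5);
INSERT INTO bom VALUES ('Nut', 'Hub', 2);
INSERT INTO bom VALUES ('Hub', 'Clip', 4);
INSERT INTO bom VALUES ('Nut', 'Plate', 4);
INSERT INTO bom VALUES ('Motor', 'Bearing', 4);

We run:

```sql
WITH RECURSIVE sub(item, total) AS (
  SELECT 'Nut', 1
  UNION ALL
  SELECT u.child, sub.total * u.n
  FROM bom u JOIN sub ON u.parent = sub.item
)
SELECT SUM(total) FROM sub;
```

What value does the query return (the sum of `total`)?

70

Base: (Nut, total=1).
Iteration 1: components of {Nut} -> Hub = 1*2 = 2, Motor = 1*5 = 5, Plate = 1*4 = 4, Rod = 1*5 = 5.
Iteration 2: components of {Hub,Motor,Plate,Rod} -> Bearing = 5*4 = 20, Clip = 2*4 = 8, Gear = 5*5 = 25.
Iteration 3: no further components; recursion stops.
SUM(total) = 1 + 5 + 5 + 2 + 4 + 25 + 20 + 8 = 70.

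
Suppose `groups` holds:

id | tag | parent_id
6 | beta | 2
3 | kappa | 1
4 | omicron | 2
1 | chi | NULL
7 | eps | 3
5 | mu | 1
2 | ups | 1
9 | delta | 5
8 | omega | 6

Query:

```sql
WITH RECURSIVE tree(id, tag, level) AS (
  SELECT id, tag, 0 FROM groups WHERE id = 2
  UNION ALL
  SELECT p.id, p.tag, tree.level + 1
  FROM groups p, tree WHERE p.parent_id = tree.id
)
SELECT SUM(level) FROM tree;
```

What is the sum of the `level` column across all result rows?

Base: id=2 (ups) at level 0.
Iteration 1: rows with parent_id in {2} -> omicron (id 4, level 1), beta (id 6, level 1).
Iteration 2: rows with parent_id in {4,6} -> omega (id 8, level 2).
Iteration 3: no rows with parent_id in {8}; recursion stops.
SUM(level) = 0 + 1 + 1 + 2 = 4.

4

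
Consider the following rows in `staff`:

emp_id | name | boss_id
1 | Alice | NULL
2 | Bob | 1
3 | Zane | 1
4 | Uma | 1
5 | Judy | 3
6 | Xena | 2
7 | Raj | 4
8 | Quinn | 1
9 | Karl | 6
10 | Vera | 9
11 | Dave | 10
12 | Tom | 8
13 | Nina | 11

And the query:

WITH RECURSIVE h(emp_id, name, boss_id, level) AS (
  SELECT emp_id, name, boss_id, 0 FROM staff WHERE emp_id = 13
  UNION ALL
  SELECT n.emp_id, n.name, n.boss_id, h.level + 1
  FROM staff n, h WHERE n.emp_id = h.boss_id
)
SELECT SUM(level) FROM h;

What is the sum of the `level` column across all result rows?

Base: emp_id=13 (Nina), boss_id=11, level 0.
Iteration 1: join on emp_id=11 -> Dave (id 11, boss_id=10, level 1).
Iteration 2: join on emp_id=10 -> Vera (id 10, boss_id=9, level 2).
Iteration 3: join on emp_id=9 -> Karl (id 9, boss_id=6, level 3).
Iteration 4: join on emp_id=6 -> Xena (id 6, boss_id=2, level 4).
Iteration 5: join on emp_id=2 -> Bob (id 2, boss_id=1, level 5).
Iteration 6: join on emp_id=1 -> Alice (id 1, boss_id=NULL, level 6).
Iteration 7: boss_id is NULL; no match; recursion stops.
SUM(level) = 0 + 1 + 2 + 3 + 4 + 5 + 6 = 21.

21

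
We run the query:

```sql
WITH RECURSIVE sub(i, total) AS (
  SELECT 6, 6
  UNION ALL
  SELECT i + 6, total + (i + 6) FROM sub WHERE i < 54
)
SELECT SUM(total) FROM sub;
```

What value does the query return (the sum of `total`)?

Base: i=6, total=6.
Iteration 1: 6 < 54 holds -> i = 6 + 6 = 12, total = 6 + 12 = 18.
Iteration 2: 12 < 54 holds -> i = 12 + 6 = 18, total = 18 + 18 = 36.
Iteration 3: 18 < 54 holds -> i = 18 + 6 = 24, total = 36 + 24 = 60.
Iteration 4: 24 < 54 holds -> i = 24 + 6 = 30, total = 60 + 30 = 90.
Iteration 5: 30 < 54 holds -> i = 30 + 6 = 36, total = 90 + 36 = 126.
Iteration 6: 36 < 54 holds -> i = 36 + 6 = 42, total = 126 + 42 = 168.
Iteration 7: 42 < 54 holds -> i = 42 + 6 = 48, total = 168 + 48 = 216.
Iteration 8: 48 < 54 holds -> i = 48 + 6 = 54, total = 216 + 54 = 270.
Iteration 9: 54 < 54 fails; recursion stops.
SUM(total) = 6 + 18 + 36 + 60 + 90 + 126 + 168 + 216 + 270 = 990.

990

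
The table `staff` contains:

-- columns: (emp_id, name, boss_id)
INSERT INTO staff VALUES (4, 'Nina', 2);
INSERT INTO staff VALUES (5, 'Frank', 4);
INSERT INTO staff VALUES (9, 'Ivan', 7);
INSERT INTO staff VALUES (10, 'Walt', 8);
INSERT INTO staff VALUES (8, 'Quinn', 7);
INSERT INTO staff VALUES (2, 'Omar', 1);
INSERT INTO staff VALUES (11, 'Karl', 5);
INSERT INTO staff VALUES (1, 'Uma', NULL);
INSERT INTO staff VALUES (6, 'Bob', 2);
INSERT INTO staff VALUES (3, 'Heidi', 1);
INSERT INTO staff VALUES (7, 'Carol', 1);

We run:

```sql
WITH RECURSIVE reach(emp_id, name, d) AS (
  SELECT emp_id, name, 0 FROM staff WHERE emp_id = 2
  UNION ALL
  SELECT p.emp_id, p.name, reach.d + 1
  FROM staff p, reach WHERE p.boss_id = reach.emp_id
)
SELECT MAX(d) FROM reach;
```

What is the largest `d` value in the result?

Base: emp_id=2 (Omar) at d 0.
Iteration 1: rows with boss_id in {2} -> Nina (id 4, d 1), Bob (id 6, d 1).
Iteration 2: rows with boss_id in {4,6} -> Frank (id 5, d 2).
Iteration 3: rows with boss_id in {5} -> Karl (id 11, d 3).
Iteration 4: no rows with boss_id in {11}; recursion stops.
d values: 0, 1, 1, 2, 3; the maximum is 3.

3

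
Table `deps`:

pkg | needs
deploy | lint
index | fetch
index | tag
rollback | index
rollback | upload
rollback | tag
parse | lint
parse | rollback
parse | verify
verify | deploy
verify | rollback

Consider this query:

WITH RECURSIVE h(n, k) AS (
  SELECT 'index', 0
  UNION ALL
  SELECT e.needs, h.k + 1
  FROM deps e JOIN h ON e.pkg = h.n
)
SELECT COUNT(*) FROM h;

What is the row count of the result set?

Base: (index, k=0).
Iteration 1: edges from {index} -> (fetch, k=1), (tag, k=1).
Iteration 2: no outgoing edges from {fetch,tag}; recursion stops.
Total rows emitted: 3.

3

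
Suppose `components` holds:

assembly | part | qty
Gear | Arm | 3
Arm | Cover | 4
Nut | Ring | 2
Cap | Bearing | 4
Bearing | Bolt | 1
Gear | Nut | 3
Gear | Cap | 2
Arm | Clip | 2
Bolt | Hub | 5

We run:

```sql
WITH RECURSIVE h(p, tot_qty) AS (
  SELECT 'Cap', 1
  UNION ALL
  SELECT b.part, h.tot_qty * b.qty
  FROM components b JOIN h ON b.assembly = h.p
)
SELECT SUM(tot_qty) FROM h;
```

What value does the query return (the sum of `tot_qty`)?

Base: (Cap, tot_qty=1).
Iteration 1: components of {Cap} -> Bearing = 1*4 = 4.
Iteration 2: components of {Bearing} -> Bolt = 4*1 = 4.
Iteration 3: components of {Bolt} -> Hub = 4*5 = 20.
Iteration 4: no further components; recursion stops.
SUM(tot_qty) = 1 + 4 + 4 + 20 = 29.

29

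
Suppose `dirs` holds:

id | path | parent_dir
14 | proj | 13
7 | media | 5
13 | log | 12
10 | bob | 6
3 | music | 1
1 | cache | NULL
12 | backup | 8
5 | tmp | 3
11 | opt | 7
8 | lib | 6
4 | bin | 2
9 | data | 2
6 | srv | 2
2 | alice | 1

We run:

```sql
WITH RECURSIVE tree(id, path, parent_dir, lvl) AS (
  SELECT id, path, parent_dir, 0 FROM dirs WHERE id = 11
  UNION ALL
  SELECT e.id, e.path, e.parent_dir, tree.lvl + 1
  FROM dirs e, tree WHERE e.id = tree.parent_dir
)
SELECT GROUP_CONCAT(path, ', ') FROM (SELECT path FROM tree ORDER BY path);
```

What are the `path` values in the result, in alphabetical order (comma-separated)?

cache, media, music, opt, tmp

Base: id=11 (opt), parent_dir=7, lvl 0.
Iteration 1: join on id=7 -> media (id 7, parent_dir=5, lvl 1).
Iteration 2: join on id=5 -> tmp (id 5, parent_dir=3, lvl 2).
Iteration 3: join on id=3 -> music (id 3, parent_dir=1, lvl 3).
Iteration 4: join on id=1 -> cache (id 1, parent_dir=NULL, lvl 4).
Iteration 5: parent_dir is NULL; no match; recursion stops.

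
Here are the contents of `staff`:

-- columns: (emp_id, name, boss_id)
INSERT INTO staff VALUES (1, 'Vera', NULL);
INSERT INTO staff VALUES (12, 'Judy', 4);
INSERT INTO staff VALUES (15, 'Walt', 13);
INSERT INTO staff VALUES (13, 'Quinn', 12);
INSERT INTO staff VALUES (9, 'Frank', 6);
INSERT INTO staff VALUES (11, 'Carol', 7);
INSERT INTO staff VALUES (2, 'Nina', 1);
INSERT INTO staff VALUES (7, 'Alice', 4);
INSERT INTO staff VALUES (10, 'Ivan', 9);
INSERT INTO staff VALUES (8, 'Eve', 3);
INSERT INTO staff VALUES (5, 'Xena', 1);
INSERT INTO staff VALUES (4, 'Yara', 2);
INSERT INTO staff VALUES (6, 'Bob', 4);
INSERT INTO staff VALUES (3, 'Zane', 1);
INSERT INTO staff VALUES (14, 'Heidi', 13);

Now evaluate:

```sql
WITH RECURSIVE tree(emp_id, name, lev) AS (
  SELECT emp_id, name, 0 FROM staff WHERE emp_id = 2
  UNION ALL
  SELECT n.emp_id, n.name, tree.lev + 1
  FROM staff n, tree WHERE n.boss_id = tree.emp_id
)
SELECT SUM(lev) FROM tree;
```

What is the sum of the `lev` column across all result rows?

Base: emp_id=2 (Nina) at lev 0.
Iteration 1: rows with boss_id in {2} -> Yara (id 4, lev 1).
Iteration 2: rows with boss_id in {4} -> Bob (id 6, lev 2), Alice (id 7, lev 2), Judy (id 12, lev 2).
Iteration 3: rows with boss_id in {6,7,12} -> Frank (id 9, lev 3), Carol (id 11, lev 3), Quinn (id 13, lev 3).
Iteration 4: rows with boss_id in {9,11,13} -> Ivan (id 10, lev 4), Heidi (id 14, lev 4), Walt (id 15, lev 4).
Iteration 5: no rows with boss_id in {10,14,15}; recursion stops.
SUM(lev) = 0 + 1 + 2 + 2 + 2 + 3 + 3 + 3 + 4 + 4 + 4 = 28.

28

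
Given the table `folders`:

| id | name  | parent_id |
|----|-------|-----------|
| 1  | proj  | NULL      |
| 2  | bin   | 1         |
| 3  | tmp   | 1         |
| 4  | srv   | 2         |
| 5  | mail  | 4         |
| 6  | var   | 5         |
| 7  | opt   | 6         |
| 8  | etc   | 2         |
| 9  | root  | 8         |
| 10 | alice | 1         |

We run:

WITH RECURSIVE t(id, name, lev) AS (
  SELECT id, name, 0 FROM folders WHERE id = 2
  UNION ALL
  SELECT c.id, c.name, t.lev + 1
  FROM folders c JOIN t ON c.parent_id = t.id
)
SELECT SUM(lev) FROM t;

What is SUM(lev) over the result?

Base: id=2 (bin) at lev 0.
Iteration 1: rows with parent_id in {2} -> srv (id 4, lev 1), etc (id 8, lev 1).
Iteration 2: rows with parent_id in {4,8} -> mail (id 5, lev 2), root (id 9, lev 2).
Iteration 3: rows with parent_id in {5,9} -> var (id 6, lev 3).
Iteration 4: rows with parent_id in {6} -> opt (id 7, lev 4).
Iteration 5: no rows with parent_id in {7}; recursion stops.
SUM(lev) = 0 + 1 + 1 + 2 + 2 + 3 + 4 = 13.

13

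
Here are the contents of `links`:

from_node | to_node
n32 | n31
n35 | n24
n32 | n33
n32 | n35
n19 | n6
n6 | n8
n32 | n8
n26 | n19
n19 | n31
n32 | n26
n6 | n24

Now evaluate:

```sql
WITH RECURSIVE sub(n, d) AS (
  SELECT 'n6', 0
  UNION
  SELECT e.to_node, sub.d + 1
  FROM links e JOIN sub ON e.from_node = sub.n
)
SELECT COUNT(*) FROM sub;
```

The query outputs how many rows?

Base: (n6, d=0).
Iteration 1: edges from {n6} -> (n24, d=1), (n8, d=1).
Iteration 2: no outgoing edges from {n24,n8}; recursion stops.
Total rows emitted: 3.

3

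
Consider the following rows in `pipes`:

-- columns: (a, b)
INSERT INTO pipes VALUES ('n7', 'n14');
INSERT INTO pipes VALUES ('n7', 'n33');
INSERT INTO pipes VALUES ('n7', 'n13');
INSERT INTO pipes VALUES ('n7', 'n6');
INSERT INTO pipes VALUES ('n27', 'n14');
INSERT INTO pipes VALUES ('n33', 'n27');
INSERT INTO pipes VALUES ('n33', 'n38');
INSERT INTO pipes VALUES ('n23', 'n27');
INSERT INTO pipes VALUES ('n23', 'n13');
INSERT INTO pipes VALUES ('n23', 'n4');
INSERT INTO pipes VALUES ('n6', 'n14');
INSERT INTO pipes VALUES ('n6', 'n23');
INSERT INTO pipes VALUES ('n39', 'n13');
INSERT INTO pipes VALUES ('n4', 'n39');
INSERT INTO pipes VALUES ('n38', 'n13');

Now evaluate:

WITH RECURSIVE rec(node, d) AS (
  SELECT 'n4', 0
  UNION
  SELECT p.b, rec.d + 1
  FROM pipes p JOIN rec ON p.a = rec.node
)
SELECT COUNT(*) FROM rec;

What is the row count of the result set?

Base: (n4, d=0).
Iteration 1: edges from {n4} -> (n39, d=1).
Iteration 2: edges from {n39} -> (n13, d=2).
Iteration 3: no outgoing edges from {n13}; recursion stops.
Total rows emitted: 3.

3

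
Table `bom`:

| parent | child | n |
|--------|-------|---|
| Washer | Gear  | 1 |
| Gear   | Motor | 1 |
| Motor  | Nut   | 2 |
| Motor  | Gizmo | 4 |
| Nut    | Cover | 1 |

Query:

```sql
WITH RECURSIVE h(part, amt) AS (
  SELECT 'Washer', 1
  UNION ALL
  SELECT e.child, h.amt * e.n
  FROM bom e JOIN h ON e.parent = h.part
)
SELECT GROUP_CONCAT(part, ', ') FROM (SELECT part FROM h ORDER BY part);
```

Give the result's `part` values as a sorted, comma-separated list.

Base: (Washer, amt=1).
Iteration 1: components of {Washer} -> Gear = 1*1 = 1.
Iteration 2: components of {Gear} -> Motor = 1*1 = 1.
Iteration 3: components of {Motor} -> Gizmo = 1*4 = 4, Nut = 1*2 = 2.
Iteration 4: components of {Gizmo,Nut} -> Cover = 2*1 = 2.
Iteration 5: no further components; recursion stops.

Cover, Gear, Gizmo, Motor, Nut, Washer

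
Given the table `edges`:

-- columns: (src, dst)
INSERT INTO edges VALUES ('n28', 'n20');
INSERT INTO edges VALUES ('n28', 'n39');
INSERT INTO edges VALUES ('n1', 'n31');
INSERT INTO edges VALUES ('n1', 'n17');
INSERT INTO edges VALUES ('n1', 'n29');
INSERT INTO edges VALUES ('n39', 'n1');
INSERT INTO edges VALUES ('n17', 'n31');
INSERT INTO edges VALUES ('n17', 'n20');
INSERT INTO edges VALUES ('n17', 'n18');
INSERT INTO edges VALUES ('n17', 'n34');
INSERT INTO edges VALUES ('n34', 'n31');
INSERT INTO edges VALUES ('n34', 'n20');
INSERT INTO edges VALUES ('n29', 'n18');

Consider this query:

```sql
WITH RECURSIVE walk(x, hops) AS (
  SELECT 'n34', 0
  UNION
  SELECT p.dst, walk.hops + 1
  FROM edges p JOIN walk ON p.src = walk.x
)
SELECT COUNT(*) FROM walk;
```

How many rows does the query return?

Base: (n34, hops=0).
Iteration 1: edges from {n34} -> (n20, hops=1), (n31, hops=1).
Iteration 2: no outgoing edges from {n20,n31}; recursion stops.
Total rows emitted: 3.

3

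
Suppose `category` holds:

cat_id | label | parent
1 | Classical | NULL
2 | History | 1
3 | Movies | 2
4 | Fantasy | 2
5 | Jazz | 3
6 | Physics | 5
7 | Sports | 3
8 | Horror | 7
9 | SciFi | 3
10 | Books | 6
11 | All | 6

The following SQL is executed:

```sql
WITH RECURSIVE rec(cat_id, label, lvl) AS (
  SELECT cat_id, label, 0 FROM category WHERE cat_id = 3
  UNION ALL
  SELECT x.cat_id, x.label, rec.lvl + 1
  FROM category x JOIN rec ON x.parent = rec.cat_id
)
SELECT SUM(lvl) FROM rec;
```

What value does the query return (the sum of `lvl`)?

13

Base: cat_id=3 (Movies) at lvl 0.
Iteration 1: rows with parent in {3} -> Jazz (id 5, lvl 1), Sports (id 7, lvl 1), SciFi (id 9, lvl 1).
Iteration 2: rows with parent in {5,7,9} -> Physics (id 6, lvl 2), Horror (id 8, lvl 2).
Iteration 3: rows with parent in {6,8} -> Books (id 10, lvl 3), All (id 11, lvl 3).
Iteration 4: no rows with parent in {10,11}; recursion stops.
SUM(lvl) = 0 + 1 + 1 + 1 + 2 + 2 + 3 + 3 = 13.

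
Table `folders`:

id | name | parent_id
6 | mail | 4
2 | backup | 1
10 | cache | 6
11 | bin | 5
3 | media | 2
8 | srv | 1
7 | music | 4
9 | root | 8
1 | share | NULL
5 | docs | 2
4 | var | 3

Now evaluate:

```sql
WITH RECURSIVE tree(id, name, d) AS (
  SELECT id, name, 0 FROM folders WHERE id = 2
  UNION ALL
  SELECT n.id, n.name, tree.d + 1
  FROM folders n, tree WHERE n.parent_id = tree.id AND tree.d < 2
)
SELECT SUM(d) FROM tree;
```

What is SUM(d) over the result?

6

Base: id=2 (backup) at d 0.
Iteration 1: rows with parent_id in {2} -> media (id 3, d 1), docs (id 5, d 1).
Iteration 2: rows with parent_id in {3,5} -> var (id 4, d 2), bin (id 11, d 2).
Iteration 3: d < 2 fails for all current rows; recursion stops.
SUM(d) = 0 + 1 + 1 + 2 + 2 = 6.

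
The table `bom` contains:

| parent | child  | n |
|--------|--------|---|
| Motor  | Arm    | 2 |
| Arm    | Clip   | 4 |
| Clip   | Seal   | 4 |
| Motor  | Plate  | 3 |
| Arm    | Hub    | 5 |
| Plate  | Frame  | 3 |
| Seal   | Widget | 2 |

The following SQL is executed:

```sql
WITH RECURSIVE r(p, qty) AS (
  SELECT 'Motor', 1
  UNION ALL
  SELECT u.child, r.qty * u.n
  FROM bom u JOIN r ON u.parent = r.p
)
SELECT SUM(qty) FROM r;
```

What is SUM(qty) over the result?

Base: (Motor, qty=1).
Iteration 1: components of {Motor} -> Arm = 1*2 = 2, Plate = 1*3 = 3.
Iteration 2: components of {Arm,Plate} -> Clip = 2*4 = 8, Frame = 3*3 = 9, Hub = 2*5 = 10.
Iteration 3: components of {Clip,Frame,Hub} -> Seal = 8*4 = 32.
Iteration 4: components of {Seal} -> Widget = 32*2 = 64.
Iteration 5: no further components; recursion stops.
SUM(qty) = 1 + 2 + 3 + 8 + 10 + 9 + 32 + 64 = 129.

129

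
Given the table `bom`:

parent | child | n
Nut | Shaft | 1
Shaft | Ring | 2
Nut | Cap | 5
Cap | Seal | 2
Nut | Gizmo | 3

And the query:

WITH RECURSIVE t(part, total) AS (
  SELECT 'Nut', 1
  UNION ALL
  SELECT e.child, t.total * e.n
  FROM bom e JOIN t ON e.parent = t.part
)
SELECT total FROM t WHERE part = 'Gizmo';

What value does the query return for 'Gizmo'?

3

Base: (Nut, total=1).
Iteration 1: components of {Nut} -> Cap = 1*5 = 5, Gizmo = 1*3 = 3, Shaft = 1*1 = 1.
Iteration 2: components of {Cap,Gizmo,Shaft} -> Ring = 1*2 = 2, Seal = 5*2 = 10.
Iteration 3: no further components; recursion stops.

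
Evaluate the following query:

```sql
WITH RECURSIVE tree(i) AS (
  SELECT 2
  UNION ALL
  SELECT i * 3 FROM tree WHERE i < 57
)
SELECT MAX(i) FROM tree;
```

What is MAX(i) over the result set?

Base: i=2.
Iteration 1: 2 < 57 holds -> i = 2 * 3 = 6.
Iteration 2: 6 < 57 holds -> i = 6 * 3 = 18.
Iteration 3: 18 < 57 holds -> i = 18 * 3 = 54.
Iteration 4: 54 < 57 holds -> i = 54 * 3 = 162.
Iteration 5: 162 < 57 fails; recursion stops.
i values: 2, 6, 18, 54, 162; the maximum is 162.

162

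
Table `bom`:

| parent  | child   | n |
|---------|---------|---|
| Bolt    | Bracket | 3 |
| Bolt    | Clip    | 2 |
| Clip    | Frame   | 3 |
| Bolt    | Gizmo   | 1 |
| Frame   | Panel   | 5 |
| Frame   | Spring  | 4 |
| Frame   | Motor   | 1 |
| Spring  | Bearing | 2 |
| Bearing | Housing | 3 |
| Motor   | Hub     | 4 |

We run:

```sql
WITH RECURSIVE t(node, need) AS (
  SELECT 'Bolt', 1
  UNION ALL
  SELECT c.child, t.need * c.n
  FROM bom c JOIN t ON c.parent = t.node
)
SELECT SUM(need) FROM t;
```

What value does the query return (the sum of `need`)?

Base: (Bolt, need=1).
Iteration 1: components of {Bolt} -> Bracket = 1*3 = 3, Clip = 1*2 = 2, Gizmo = 1*1 = 1.
Iteration 2: components of {Bracket,Clip,Gizmo} -> Frame = 2*3 = 6.
Iteration 3: components of {Frame} -> Motor = 6*1 = 6, Panel = 6*5 = 30, Spring = 6*4 = 24.
Iteration 4: components of {Motor,Panel,Spring} -> Bearing = 24*2 = 48, Hub = 6*4 = 24.
Iteration 5: components of {Bearing,Hub} -> Housing = 48*3 = 144.
Iteration 6: no further components; recursion stops.
SUM(need) = 1 + 3 + 2 + 1 + 6 + 30 + 24 + 6 + 48 + 24 + 144 = 289.

289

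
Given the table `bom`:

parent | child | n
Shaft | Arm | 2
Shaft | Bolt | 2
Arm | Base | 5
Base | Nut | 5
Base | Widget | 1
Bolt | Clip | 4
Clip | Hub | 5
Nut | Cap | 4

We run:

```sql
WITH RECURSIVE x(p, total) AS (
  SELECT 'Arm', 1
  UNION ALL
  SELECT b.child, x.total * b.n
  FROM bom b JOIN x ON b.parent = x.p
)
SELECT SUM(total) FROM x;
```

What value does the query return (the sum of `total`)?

136

Base: (Arm, total=1).
Iteration 1: components of {Arm} -> Base = 1*5 = 5.
Iteration 2: components of {Base} -> Nut = 5*5 = 25, Widget = 5*1 = 5.
Iteration 3: components of {Nut,Widget} -> Cap = 25*4 = 100.
Iteration 4: no further components; recursion stops.
SUM(total) = 1 + 5 + 25 + 5 + 100 = 136.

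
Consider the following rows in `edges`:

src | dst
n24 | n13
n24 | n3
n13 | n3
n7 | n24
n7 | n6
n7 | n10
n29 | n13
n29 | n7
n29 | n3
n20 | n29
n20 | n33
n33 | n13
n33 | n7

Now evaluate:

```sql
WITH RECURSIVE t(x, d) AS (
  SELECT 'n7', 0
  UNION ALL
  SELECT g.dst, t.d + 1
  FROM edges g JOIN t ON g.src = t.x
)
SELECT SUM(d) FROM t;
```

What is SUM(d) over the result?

Base: (n7, d=0).
Iteration 1: edges from {n7} -> (n10, d=1), (n24, d=1), (n6, d=1).
Iteration 2: edges from {n10,n24,n6} -> (n13, d=2), (n3, d=2).
Iteration 3: edges from {n13,n3} -> (n3, d=3).
Iteration 4: no outgoing edges from {n3}; recursion stops.
SUM(d) = 0 + 1 + 1 + 1 + 2 + 2 + 3 = 10.

10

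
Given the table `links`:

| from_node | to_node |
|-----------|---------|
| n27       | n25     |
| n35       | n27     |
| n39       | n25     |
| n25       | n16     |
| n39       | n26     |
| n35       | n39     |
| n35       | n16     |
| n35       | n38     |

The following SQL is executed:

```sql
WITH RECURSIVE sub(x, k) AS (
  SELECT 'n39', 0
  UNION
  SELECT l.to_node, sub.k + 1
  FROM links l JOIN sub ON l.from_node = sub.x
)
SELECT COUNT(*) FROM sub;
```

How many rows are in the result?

4

Base: (n39, k=0).
Iteration 1: edges from {n39} -> (n25, k=1), (n26, k=1).
Iteration 2: edges from {n25,n26} -> (n16, k=2).
Iteration 3: no outgoing edges from {n16}; recursion stops.
Total rows emitted: 4.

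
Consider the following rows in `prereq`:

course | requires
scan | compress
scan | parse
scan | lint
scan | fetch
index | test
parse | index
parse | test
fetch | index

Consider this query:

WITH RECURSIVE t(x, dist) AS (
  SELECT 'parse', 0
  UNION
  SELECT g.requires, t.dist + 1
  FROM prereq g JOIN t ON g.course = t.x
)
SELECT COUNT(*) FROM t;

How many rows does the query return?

Base: (parse, dist=0).
Iteration 1: edges from {parse} -> (index, dist=1), (test, dist=1).
Iteration 2: edges from {index,test} -> (test, dist=2).
Iteration 3: no outgoing edges from {test}; recursion stops.
Total rows emitted: 4.

4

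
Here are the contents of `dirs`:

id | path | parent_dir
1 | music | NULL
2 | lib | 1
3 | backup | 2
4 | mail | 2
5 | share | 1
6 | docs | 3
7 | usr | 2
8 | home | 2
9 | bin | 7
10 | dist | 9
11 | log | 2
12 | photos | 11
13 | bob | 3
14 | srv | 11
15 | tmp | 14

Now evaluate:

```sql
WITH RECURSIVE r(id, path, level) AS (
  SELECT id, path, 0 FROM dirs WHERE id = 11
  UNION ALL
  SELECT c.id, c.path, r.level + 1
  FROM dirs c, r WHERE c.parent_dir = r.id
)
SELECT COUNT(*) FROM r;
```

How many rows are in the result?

Base: id=11 (log) at level 0.
Iteration 1: rows with parent_dir in {11} -> photos (id 12, level 1), srv (id 14, level 1).
Iteration 2: rows with parent_dir in {12,14} -> tmp (id 15, level 2).
Iteration 3: no rows with parent_dir in {15}; recursion stops.
Total rows emitted: 4.

4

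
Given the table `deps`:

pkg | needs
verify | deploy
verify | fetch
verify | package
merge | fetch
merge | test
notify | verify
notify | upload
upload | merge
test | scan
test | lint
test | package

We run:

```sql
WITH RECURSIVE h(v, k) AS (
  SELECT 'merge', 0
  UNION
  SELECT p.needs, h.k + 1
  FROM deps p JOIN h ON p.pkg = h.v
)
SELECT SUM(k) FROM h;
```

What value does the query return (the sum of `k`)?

Base: (merge, k=0).
Iteration 1: edges from {merge} -> (fetch, k=1), (test, k=1).
Iteration 2: edges from {fetch,test} -> (lint, k=2), (package, k=2), (scan, k=2).
Iteration 3: no outgoing edges from {lint,package,scan}; recursion stops.
SUM(k) = 0 + 1 + 1 + 2 + 2 + 2 = 8.

8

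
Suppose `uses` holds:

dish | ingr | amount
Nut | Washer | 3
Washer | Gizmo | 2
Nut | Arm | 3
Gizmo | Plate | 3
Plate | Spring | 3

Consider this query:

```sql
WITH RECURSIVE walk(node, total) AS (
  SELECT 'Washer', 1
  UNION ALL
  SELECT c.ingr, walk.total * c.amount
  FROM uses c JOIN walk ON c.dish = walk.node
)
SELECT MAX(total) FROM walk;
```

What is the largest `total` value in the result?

Base: (Washer, total=1).
Iteration 1: components of {Washer} -> Gizmo = 1*2 = 2.
Iteration 2: components of {Gizmo} -> Plate = 2*3 = 6.
Iteration 3: components of {Plate} -> Spring = 6*3 = 18.
Iteration 4: no further components; recursion stops.
total values: 1, 2, 6, 18; the maximum is 18.

18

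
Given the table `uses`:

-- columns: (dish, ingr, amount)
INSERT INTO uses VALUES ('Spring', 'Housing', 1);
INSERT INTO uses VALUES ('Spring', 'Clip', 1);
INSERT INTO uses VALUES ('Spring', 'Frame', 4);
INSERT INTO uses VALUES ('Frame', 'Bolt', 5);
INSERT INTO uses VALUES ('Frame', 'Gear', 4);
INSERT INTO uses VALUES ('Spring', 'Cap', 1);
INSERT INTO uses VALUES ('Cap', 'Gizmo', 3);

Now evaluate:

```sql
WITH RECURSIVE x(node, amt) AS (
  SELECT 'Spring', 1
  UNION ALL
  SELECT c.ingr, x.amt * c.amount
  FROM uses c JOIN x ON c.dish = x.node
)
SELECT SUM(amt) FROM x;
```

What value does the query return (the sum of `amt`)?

47

Base: (Spring, amt=1).
Iteration 1: components of {Spring} -> Cap = 1*1 = 1, Clip = 1*1 = 1, Frame = 1*4 = 4, Housing = 1*1 = 1.
Iteration 2: components of {Cap,Clip,Frame,Housing} -> Bolt = 4*5 = 20, Gear = 4*4 = 16, Gizmo = 1*3 = 3.
Iteration 3: no further components; recursion stops.
SUM(amt) = 1 + 4 + 1 + 1 + 1 + 20 + 16 + 3 = 47.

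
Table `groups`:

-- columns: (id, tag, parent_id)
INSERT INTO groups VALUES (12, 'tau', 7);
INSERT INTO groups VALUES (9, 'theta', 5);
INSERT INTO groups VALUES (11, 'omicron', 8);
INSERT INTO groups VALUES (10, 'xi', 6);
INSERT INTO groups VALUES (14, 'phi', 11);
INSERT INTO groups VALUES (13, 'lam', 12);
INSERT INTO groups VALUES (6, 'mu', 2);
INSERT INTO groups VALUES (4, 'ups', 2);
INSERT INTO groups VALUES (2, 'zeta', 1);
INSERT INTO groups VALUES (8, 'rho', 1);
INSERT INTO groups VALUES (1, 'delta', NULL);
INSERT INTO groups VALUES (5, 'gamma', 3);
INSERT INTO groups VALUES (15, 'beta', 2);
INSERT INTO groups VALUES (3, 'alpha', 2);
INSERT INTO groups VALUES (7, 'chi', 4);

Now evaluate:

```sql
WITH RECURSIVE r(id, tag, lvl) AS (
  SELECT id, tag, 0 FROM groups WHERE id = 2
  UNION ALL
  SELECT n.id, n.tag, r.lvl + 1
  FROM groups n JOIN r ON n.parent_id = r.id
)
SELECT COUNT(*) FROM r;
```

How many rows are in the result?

11

Base: id=2 (zeta) at lvl 0.
Iteration 1: rows with parent_id in {2} -> alpha (id 3, lvl 1), ups (id 4, lvl 1), mu (id 6, lvl 1), beta (id 15, lvl 1).
Iteration 2: rows with parent_id in {3,4,6,15} -> gamma (id 5, lvl 2), chi (id 7, lvl 2), xi (id 10, lvl 2).
Iteration 3: rows with parent_id in {5,7,10} -> theta (id 9, lvl 3), tau (id 12, lvl 3).
Iteration 4: rows with parent_id in {9,12} -> lam (id 13, lvl 4).
Iteration 5: no rows with parent_id in {13}; recursion stops.
Total rows emitted: 11.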